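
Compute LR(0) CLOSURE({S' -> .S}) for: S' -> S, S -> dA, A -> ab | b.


Start: S' -> .S
For each item with dot before a nonterminal B, add B -> .γ for every B-production
Closure: [S' -> .S, S -> .dA]


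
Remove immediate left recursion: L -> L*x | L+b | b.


Left-recursive alternatives: L*x, L+b; non-recursive: b
Introduce L': L -> bL', L' -> *xL' | +bL' | ε


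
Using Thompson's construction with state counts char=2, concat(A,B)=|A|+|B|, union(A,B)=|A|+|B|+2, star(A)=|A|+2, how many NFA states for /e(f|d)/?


Syntax tree has 3 char leaf(s), 1 union(s), 0 star(s)
chars contribute 3×2 = 6; each union adds +2; each star adds +2
Total: 6 + 2 + 0 = 8 states


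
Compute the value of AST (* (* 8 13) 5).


Evaluate inner: (* 8 13) = 104
Evaluate root: (* 104 5) = 520
Result: 520


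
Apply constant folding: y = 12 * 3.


12 * 3 = 36 at compile time
Optimized: y = 36


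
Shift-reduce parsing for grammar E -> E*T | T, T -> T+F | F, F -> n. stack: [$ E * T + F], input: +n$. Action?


handle 'T+F' on top
Action: reduce (T -> T+F)


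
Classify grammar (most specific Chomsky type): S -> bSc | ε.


Single nonterminal LHS, but b^n c^n is not regular
Classification: Type 2 (Context-Free)


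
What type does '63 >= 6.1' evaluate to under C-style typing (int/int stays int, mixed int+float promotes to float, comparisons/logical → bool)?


Operand types: int >= float
Rule: comparison yields bool
Result type: bool


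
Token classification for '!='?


Pattern: operator symbol
Type: OPERATOR


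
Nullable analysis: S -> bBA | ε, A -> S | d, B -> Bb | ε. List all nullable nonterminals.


A nonterminal is nullable iff some alternative derives ε (directly, or every symbol in it is nullable)
Nullable: {A, B, S}


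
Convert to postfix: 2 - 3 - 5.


Left to right (same or higher precedence on left)
Postfix: 2 3 - 5 -


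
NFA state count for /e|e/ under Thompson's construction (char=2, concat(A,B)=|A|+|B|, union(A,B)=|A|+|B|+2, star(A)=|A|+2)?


Syntax tree has 2 char leaf(s), 1 union(s), 0 star(s)
chars contribute 2×2 = 4; each union adds +2; each star adds +2
Total: 4 + 2 + 0 = 6 states


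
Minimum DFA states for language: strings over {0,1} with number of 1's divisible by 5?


Track (count of 1) mod 5: states 0..4, accept at 0
Minimal DFA: 5 states


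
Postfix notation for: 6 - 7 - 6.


Left to right (same or higher precedence on left)
Postfix: 6 7 - 6 -


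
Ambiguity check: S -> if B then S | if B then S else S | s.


dangling else: 'if B then if B then s else s' parses two ways
Ambiguous


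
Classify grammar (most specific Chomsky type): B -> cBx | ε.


Single nonterminal LHS, but c^n x^n is not regular
Classification: Type 2 (Context-Free)


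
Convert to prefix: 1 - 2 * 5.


'*' binds tighter: tree is (- 1 (* 2 5))
Prefix: - 1 * 2 5


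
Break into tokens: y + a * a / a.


Scan left to right, longest-match per lexeme
Tokens: ID(y), OP(+), ID(a), OP(*), ID(a), OP(/), ID(a)


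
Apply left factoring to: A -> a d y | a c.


Common prefix: 'a'
Factored: A -> a A', A' -> d y | c


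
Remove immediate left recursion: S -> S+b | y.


Left-recursive alternatives: S+b; non-recursive: y
Introduce S': S -> yS', S' -> +bS' | ε


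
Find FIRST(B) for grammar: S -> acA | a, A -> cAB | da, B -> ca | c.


Per alternative of B: FIRST(ca) = {c}; FIRST(c) = {c}
FIRST(B) = {c}


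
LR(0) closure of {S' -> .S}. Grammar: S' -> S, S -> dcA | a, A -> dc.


Start: S' -> .S
For each item with dot before a nonterminal B, add B -> .γ for every B-production
Closure: [S' -> .S, S -> .dcA, S -> .a]


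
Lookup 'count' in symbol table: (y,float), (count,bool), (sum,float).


Lookup 'count' → type bool


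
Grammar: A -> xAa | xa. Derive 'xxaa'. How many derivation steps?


Derivation: A => xAa => xxaa
Steps: 2


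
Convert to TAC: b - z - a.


Break into single-operator statements:
t1 = b - z
t2 = t1 - a


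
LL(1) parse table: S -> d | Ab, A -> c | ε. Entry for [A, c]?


For [A, c]: 'c' ∈ FIRST(c)
Entry: A -> c


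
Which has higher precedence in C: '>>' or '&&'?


'>>' is shift (level 8); '&&' is logical AND (level 2)
Higher level binds tighter
'>>' has higher precedence than '&&'


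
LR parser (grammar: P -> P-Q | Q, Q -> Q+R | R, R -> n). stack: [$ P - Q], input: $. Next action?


handle 'P-Q' on top; lookahead ∈ FOLLOW(P) = {-, $}
Action: reduce (P -> P-Q)


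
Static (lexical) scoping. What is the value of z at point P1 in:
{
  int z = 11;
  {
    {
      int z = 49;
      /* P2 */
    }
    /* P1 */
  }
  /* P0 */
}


P1's block does not declare z; resolves to the enclosing declaration at depth 0
z = 11


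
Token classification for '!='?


Pattern: operator symbol
Type: OPERATOR


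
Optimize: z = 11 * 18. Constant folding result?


11 * 18 = 198 at compile time
Optimized: z = 198


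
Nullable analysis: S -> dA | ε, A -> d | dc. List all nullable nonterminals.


A nonterminal is nullable iff some alternative derives ε (directly, or every symbol in it is nullable)
Nullable: {S}


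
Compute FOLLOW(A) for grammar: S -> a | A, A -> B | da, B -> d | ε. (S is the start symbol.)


$ ∈ FOLLOW(S). For each A -> αBβ: add FIRST(β)\{ε} to FOLLOW(B); if β nullable, add FOLLOW(A).
FOLLOW(A) = {$}


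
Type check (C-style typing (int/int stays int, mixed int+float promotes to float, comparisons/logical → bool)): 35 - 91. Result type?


Operand types: int - int
Rule: mixed int/float promotes to float; int/int stays int
Result type: int


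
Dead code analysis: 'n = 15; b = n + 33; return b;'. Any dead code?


n is read by b's definition; b is returned
No dead code


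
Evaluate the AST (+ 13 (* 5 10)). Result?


Evaluate inner: (* 5 10) = 50
Evaluate root: (+ 13 50) = 63
Result: 63


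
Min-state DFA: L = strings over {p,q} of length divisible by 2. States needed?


Track length mod 2: states 0..1, accept at 0
Minimal DFA: 2 states


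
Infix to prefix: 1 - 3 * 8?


'*' binds tighter: tree is (- 1 (* 3 8))
Prefix: - 1 * 3 8


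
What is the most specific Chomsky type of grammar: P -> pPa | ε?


Single nonterminal LHS, but p^n a^n is not regular
Classification: Type 2 (Context-Free)


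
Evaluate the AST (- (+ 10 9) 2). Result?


Evaluate inner: (+ 10 9) = 19
Evaluate root: (- 19 2) = 17
Result: 17


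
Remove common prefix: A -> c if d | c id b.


Common prefix: 'c'
Factored: A -> c A', A' -> if d | id b


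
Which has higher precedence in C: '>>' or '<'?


'>>' is shift (level 8); '<' is relational (level 7)
Higher level binds tighter
'>>' has higher precedence than '<'


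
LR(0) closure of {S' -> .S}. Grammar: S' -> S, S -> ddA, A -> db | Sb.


Start: S' -> .S
For each item with dot before a nonterminal B, add B -> .γ for every B-production
Closure: [S' -> .S, S -> .ddA]


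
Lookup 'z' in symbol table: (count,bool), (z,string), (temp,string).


Lookup 'z' → type string


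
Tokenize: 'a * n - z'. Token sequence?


Scan left to right, longest-match per lexeme
Tokens: ID(a), OP(*), ID(n), OP(-), ID(z)


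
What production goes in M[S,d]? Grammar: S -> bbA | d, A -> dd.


For [S, d]: 'd' ∈ FIRST(d)
Entry: S -> d


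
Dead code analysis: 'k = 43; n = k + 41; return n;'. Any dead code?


k is read by n's definition; n is returned
No dead code


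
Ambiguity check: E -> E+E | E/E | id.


'id+id/id' has two parse trees (no precedence encoded between + and /)
Ambiguous


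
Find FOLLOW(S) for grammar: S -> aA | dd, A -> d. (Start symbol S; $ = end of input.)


$ ∈ FOLLOW(S). For each A -> αBβ: add FIRST(β)\{ε} to FOLLOW(B); if β nullable, add FOLLOW(A).
FOLLOW(S) = {$}


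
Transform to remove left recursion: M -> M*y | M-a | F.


Left-recursive alternatives: M*y, M-a; non-recursive: F
Introduce M': M -> FM', M' -> *yM' | -aM' | ε


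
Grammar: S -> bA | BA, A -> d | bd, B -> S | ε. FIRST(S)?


Per alternative of S: FIRST(bA) = {b}; FIRST(BA) = {b, d}
FIRST(S) = {b, d}


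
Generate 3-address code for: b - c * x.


Break into single-operator statements:
t1 = c * x
t2 = b - t1


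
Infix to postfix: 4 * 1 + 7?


Left to right (same or higher precedence on left)
Postfix: 4 1 * 7 +


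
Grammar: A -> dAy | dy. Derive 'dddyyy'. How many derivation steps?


Derivation: A => dAy => ddAyy => dddyyy
Steps: 3


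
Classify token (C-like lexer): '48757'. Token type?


Pattern: digits only
Type: INTEGER_LITERAL


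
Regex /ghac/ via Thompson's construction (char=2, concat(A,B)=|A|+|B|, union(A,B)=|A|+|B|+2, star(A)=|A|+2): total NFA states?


Syntax tree has 4 char leaf(s), 0 union(s), 0 star(s)
chars contribute 4×2 = 8; each union adds +2; each star adds +2
Total: 8 + 0 + 0 = 8 states


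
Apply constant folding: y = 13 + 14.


13 + 14 = 27 at compile time
Optimized: y = 27


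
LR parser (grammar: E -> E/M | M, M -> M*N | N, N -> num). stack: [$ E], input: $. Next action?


start symbol E on stack, input exhausted
Action: accept


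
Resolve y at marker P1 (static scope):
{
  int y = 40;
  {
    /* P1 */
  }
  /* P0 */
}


P1's block does not declare y; resolves to the enclosing declaration at depth 0
y = 40


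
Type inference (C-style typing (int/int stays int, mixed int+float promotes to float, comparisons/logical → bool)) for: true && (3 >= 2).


Operand types: bool && bool
Rule: logical operators take bool operands and yield bool
Result type: bool


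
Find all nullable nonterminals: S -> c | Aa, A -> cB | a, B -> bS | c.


A nonterminal is nullable iff some alternative derives ε (directly, or every symbol in it is nullable)
Nullable: {}


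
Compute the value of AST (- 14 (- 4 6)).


Evaluate inner: (- 4 6) = -2
Evaluate root: (- 14 -2) = 16
Result: 16


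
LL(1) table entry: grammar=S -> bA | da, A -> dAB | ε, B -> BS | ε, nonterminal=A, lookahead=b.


For [A, b]: ε is nullable and 'b' ∈ FOLLOW(A)
Entry: A -> ε


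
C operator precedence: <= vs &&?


'<=' is relational (level 7); '&&' is logical AND (level 2)
Higher level binds tighter
'<=' has higher precedence than '&&'


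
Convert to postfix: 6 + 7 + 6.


Left to right (same or higher precedence on left)
Postfix: 6 7 + 6 +


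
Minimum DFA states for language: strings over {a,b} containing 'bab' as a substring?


KMP-style automaton: 3 progress states + 1 absorbing accept = 4
Minimal DFA: 4 states


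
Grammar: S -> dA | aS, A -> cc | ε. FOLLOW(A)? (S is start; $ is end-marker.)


$ ∈ FOLLOW(S). For each A -> αBβ: add FIRST(β)\{ε} to FOLLOW(B); if β nullable, add FOLLOW(A).
FOLLOW(A) = {$}


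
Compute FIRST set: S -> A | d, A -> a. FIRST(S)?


Per alternative of S: FIRST(A) = {a}; FIRST(d) = {d}
FIRST(S) = {a, d}


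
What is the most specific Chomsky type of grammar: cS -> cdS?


LHS has context (more than one symbol) and |LHS| ≤ |RHS|
Classification: Type 1 (Context-Sensitive)


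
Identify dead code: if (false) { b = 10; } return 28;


condition is constant false, so the whole block is unreachable
Dead: 'if (false) { b = 10; }'


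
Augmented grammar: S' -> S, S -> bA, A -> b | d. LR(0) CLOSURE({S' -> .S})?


Start: S' -> .S
For each item with dot before a nonterminal B, add B -> .γ for every B-production
Closure: [S' -> .S, S -> .bA]


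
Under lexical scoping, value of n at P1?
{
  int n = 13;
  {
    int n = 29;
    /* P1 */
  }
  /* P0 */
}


n declared in the same block as P1
n = 29


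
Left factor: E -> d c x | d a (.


Common prefix: 'd'
Factored: E -> d E', E' -> c x | a (


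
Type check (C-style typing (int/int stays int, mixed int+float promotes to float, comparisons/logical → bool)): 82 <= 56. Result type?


Operand types: int <= int
Rule: comparison yields bool
Result type: bool


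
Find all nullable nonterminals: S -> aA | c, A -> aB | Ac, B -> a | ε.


A nonterminal is nullable iff some alternative derives ε (directly, or every symbol in it is nullable)
Nullable: {B}


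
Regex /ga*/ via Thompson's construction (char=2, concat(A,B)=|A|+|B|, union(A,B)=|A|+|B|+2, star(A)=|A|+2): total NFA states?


Syntax tree has 2 char leaf(s), 0 union(s), 1 star(s)
chars contribute 2×2 = 4; each union adds +2; each star adds +2
Total: 4 + 0 + 2 = 6 states


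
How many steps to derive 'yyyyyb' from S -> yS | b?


Derivation: S => yS => yyS => yyyS => yyyyS => yyyyyS => yyyyyb
Steps: 6


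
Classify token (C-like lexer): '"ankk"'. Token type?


Pattern: double-quoted sequence
Type: STRING_LITERAL


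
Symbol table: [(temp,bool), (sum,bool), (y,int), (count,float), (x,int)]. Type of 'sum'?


Lookup 'sum' → type bool


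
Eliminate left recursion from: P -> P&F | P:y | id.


Left-recursive alternatives: P&F, P:y; non-recursive: id
Introduce P': P -> idP', P' -> &FP' | :yP' | ε


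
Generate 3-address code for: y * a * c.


Break into single-operator statements:
t1 = y * a
t2 = t1 * c


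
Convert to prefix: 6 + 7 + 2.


left-to-right (same/higher precedence on left): tree is (+ (+ 6 7) 2)
Prefix: + + 6 7 2


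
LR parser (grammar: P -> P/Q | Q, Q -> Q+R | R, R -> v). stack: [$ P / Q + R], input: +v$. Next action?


handle 'Q+R' on top
Action: reduce (Q -> Q+R)


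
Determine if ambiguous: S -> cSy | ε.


balanced c^n…y^n: each string has a unique parse
Unambiguous


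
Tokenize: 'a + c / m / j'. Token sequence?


Scan left to right, longest-match per lexeme
Tokens: ID(a), OP(+), ID(c), OP(/), ID(m), OP(/), ID(j)


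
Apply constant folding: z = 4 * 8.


4 * 8 = 32 at compile time
Optimized: z = 32


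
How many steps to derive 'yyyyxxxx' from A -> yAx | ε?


Derivation: A => yAx => yyAxx => yyyAxxx => yyyyAxxxx => yyyyxxxx
Steps: 5


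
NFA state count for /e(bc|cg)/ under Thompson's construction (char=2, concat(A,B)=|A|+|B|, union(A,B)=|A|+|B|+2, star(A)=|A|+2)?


Syntax tree has 5 char leaf(s), 1 union(s), 0 star(s)
chars contribute 5×2 = 10; each union adds +2; each star adds +2
Total: 10 + 2 + 0 = 12 states


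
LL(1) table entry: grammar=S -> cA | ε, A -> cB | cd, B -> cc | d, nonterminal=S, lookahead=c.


For [S, c]: 'c' ∈ FIRST(cA)
Entry: S -> cA


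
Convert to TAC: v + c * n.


Break into single-operator statements:
t1 = c * n
t2 = v + t1


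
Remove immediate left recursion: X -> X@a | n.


Left-recursive alternatives: X@a; non-recursive: n
Introduce X': X -> nX', X' -> @aX' | ε


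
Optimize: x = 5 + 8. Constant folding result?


5 + 8 = 13 at compile time
Optimized: x = 13


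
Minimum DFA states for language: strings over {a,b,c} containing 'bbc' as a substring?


KMP-style automaton: 3 progress states + 1 absorbing accept = 4
Minimal DFA: 4 states


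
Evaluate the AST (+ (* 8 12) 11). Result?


Evaluate inner: (* 8 12) = 96
Evaluate root: (+ 96 11) = 107
Result: 107


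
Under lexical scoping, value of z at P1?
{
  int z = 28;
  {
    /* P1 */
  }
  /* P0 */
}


P1's block does not declare z; resolves to the enclosing declaration at depth 0
z = 28


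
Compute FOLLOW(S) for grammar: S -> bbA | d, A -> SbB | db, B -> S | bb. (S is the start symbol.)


$ ∈ FOLLOW(S). For each A -> αBβ: add FIRST(β)\{ε} to FOLLOW(B); if β nullable, add FOLLOW(A).
FOLLOW(S) = {$, b}


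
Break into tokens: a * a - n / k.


Scan left to right, longest-match per lexeme
Tokens: ID(a), OP(*), ID(a), OP(-), ID(n), OP(/), ID(k)


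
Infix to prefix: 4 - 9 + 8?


left-to-right (same/higher precedence on left): tree is (+ (- 4 9) 8)
Prefix: + - 4 9 8


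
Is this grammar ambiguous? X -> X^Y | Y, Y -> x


precedence layered via separate nonterminal Y: deterministic
Unambiguous


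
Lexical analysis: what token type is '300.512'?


Pattern: digits with a decimal point
Type: FLOAT_LITERAL


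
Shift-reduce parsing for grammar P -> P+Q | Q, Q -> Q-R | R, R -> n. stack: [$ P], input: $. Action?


start symbol P on stack, input exhausted
Action: accept


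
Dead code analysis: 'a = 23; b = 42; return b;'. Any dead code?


a is assigned but never read
Dead: 'a = 23'


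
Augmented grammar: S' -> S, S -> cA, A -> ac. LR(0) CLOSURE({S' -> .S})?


Start: S' -> .S
For each item with dot before a nonterminal B, add B -> .γ for every B-production
Closure: [S' -> .S, S -> .cA]


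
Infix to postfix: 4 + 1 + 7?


Left to right (same or higher precedence on left)
Postfix: 4 1 + 7 +


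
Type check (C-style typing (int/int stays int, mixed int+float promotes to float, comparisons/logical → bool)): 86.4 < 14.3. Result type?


Operand types: float < float
Rule: comparison yields bool
Result type: bool


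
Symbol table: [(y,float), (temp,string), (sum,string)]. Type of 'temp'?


Lookup 'temp' → type string


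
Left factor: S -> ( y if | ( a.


Common prefix: '('
Factored: S -> ( S', S' -> y if | a


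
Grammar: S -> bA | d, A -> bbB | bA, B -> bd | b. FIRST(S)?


Per alternative of S: FIRST(bA) = {b}; FIRST(d) = {d}
FIRST(S) = {b, d}


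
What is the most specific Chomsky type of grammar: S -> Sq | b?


Left-linear: every RHS is a terminal or one nonterminal followed by a terminal
Classification: Type 3 (Regular)


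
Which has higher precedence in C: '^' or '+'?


'+' is additive (level 9); '^' is bitwise XOR (level 4)
Higher level binds tighter
'+' has higher precedence than '^'


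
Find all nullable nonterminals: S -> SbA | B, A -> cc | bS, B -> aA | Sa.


A nonterminal is nullable iff some alternative derives ε (directly, or every symbol in it is nullable)
Nullable: {}


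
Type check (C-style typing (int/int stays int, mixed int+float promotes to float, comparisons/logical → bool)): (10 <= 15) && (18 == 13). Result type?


Operand types: bool && bool
Rule: logical operators take bool operands and yield bool
Result type: bool


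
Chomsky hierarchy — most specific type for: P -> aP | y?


Right-linear: every RHS is a terminal or a terminal followed by one nonterminal
Classification: Type 3 (Regular)


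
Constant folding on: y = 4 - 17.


4 - 17 = -13 at compile time
Optimized: y = -13


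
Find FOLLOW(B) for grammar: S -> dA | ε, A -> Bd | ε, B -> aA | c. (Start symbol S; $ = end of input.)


$ ∈ FOLLOW(S). For each A -> αBβ: add FIRST(β)\{ε} to FOLLOW(B); if β nullable, add FOLLOW(A).
FOLLOW(B) = {d}


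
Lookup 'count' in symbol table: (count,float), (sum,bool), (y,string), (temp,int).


Lookup 'count' → type float


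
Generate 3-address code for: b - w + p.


Break into single-operator statements:
t1 = b - w
t2 = t1 + p


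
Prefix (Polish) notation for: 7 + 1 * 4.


'*' binds tighter: tree is (+ 7 (* 1 4))
Prefix: + 7 * 1 4


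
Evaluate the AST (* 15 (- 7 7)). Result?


Evaluate inner: (- 7 7) = 0
Evaluate root: (* 15 0) = 0
Result: 0


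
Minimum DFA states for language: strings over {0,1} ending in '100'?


Track the longest suffix of input matching a prefix of '100': 4 classes (prefixes of length 0..3)
Minimal DFA: 4 states


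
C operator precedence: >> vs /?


'/' is multiplicative (level 10); '>>' is shift (level 8)
Higher level binds tighter
'/' has higher precedence than '>>'


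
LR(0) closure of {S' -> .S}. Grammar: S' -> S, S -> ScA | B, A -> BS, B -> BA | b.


Start: S' -> .S
For each item with dot before a nonterminal B, add B -> .γ for every B-production
Closure: [S' -> .S, S -> .ScA, S -> .B, B -> .BA, B -> .b]


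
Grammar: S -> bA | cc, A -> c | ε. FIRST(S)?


Per alternative of S: FIRST(bA) = {b}; FIRST(cc) = {c}
FIRST(S) = {b, c}


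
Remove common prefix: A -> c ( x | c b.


Common prefix: 'c'
Factored: A -> c A', A' -> ( x | b


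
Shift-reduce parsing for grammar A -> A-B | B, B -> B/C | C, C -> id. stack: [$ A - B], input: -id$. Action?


handle 'A-B' on top; lookahead ∈ FOLLOW(A) = {-, $}
Action: reduce (A -> A-B)


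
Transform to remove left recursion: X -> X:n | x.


Left-recursive alternatives: X:n; non-recursive: x
Introduce X': X -> xX', X' -> :nX' | ε


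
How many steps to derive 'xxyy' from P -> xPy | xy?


Derivation: P => xPy => xxyy
Steps: 2


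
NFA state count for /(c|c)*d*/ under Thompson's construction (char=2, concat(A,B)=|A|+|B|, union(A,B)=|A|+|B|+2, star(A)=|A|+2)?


Syntax tree has 3 char leaf(s), 1 union(s), 2 star(s)
chars contribute 3×2 = 6; each union adds +2; each star adds +2
Total: 6 + 2 + 4 = 12 states


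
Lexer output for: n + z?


Scan left to right, longest-match per lexeme
Tokens: ID(n), OP(+), ID(z)


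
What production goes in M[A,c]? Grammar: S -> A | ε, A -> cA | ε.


For [A, c]: 'c' ∈ FIRST(cA)
Entry: A -> cA


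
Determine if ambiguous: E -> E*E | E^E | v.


'v*v^v' has two parse trees (no precedence encoded between * and ^)
Ambiguous


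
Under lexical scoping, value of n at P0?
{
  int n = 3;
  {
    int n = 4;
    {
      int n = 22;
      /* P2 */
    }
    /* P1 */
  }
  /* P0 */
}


n declared in the same block as P0
n = 3


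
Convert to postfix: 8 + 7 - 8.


Left to right (same or higher precedence on left)
Postfix: 8 7 + 8 -


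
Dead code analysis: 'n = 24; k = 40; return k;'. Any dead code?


n is assigned but never read
Dead: 'n = 24'


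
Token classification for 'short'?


Pattern: reserved word
Type: KEYWORD


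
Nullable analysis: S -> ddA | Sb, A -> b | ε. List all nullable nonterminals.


A nonterminal is nullable iff some alternative derives ε (directly, or every symbol in it is nullable)
Nullable: {A}


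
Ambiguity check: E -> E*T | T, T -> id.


precedence layered via separate nonterminal T: deterministic
Unambiguous


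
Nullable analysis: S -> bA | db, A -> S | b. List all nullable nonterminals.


A nonterminal is nullable iff some alternative derives ε (directly, or every symbol in it is nullable)
Nullable: {}


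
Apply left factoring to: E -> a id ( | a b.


Common prefix: 'a'
Factored: E -> a E', E' -> id ( | b


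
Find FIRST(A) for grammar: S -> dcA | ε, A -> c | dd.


Per alternative of A: FIRST(c) = {c}; FIRST(dd) = {d}
FIRST(A) = {c, d}


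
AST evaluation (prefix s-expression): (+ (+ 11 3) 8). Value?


Evaluate inner: (+ 11 3) = 14
Evaluate root: (+ 14 8) = 22
Result: 22


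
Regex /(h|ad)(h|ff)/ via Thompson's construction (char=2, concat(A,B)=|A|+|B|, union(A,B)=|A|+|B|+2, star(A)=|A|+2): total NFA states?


Syntax tree has 6 char leaf(s), 2 union(s), 0 star(s)
chars contribute 6×2 = 12; each union adds +2; each star adds +2
Total: 12 + 4 + 0 = 16 states


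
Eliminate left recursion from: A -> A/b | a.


Left-recursive alternatives: A/b; non-recursive: a
Introduce A': A -> aA', A' -> /bA' | ε


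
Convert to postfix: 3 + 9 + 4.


Left to right (same or higher precedence on left)
Postfix: 3 9 + 4 +


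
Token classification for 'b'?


Pattern: letter/underscore followed by alphanumerics, not a keyword
Type: IDENTIFIER


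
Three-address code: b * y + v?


Break into single-operator statements:
t1 = b * y
t2 = t1 + v


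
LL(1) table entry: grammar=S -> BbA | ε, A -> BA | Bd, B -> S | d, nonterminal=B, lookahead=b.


For [B, b]: 'b' ∈ FIRST(S)
Entry: B -> S


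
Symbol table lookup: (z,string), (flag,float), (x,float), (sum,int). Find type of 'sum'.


Lookup 'sum' → type int


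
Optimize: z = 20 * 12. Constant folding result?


20 * 12 = 240 at compile time
Optimized: z = 240


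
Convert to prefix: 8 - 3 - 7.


left-to-right (same/higher precedence on left): tree is (- (- 8 3) 7)
Prefix: - - 8 3 7


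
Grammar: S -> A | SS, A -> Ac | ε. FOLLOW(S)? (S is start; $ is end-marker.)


$ ∈ FOLLOW(S). For each A -> αBβ: add FIRST(β)\{ε} to FOLLOW(B); if β nullable, add FOLLOW(A).
FOLLOW(S) = {$, c}


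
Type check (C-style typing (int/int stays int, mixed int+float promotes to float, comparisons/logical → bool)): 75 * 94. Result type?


Operand types: int * int
Rule: mixed int/float promotes to float; int/int stays int
Result type: int


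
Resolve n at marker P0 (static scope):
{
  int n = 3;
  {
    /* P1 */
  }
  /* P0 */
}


n declared in the same block as P0
n = 3


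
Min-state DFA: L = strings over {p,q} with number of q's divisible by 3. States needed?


Track (count of q) mod 3: states 0..2, accept at 0
Minimal DFA: 3 states


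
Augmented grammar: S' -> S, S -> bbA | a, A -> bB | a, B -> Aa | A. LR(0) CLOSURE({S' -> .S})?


Start: S' -> .S
For each item with dot before a nonterminal B, add B -> .γ for every B-production
Closure: [S' -> .S, S -> .bbA, S -> .a]


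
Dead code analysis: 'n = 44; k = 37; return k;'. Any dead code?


n is assigned but never read
Dead: 'n = 44'


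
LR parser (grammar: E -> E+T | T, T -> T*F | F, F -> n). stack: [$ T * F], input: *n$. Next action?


handle 'T*F' on top
Action: reduce (T -> T*F)


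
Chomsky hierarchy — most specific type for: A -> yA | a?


Right-linear: every RHS is a terminal or a terminal followed by one nonterminal
Classification: Type 3 (Regular)


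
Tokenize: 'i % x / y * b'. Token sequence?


Scan left to right, longest-match per lexeme
Tokens: ID(i), OP(%), ID(x), OP(/), ID(y), OP(*), ID(b)


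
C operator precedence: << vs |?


'<<' is shift (level 8); '|' is bitwise OR (level 3)
Higher level binds tighter
'<<' has higher precedence than '|'


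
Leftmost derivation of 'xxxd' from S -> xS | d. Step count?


Derivation: S => xS => xxS => xxxS => xxxd
Steps: 4


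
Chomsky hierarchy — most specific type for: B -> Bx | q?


Left-linear: every RHS is a terminal or one nonterminal followed by a terminal
Classification: Type 3 (Regular)


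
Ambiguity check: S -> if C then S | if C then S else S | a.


dangling else: 'if C then if C then a else a' parses two ways
Ambiguous


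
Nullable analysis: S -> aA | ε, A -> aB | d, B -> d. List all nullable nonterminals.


A nonterminal is nullable iff some alternative derives ε (directly, or every symbol in it is nullable)
Nullable: {S}


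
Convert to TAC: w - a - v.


Break into single-operator statements:
t1 = w - a
t2 = t1 - v


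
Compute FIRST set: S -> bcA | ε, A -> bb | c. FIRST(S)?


Per alternative of S: FIRST(bcA) = {b}; FIRST(ε) = {ε}
FIRST(S) = {b, ε}


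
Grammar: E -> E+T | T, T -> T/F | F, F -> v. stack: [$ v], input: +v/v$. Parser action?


'v' on top is the handle for F -> v
Action: reduce (F -> v)


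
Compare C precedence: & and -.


'-' is additive (level 9); '&' is bitwise AND (level 5)
Higher level binds tighter
'-' has higher precedence than '&'


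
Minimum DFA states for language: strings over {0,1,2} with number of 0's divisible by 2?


Track (count of 0) mod 2: states 0..1, accept at 0
Minimal DFA: 2 states


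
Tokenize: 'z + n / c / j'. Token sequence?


Scan left to right, longest-match per lexeme
Tokens: ID(z), OP(+), ID(n), OP(/), ID(c), OP(/), ID(j)


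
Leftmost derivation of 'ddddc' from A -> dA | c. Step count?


Derivation: A => dA => ddA => dddA => ddddA => ddddc
Steps: 5


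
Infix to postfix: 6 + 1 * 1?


* has higher precedence, evaluate 1*1 first
Postfix: 6 1 1 * +


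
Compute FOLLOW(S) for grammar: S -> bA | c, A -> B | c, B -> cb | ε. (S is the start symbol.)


$ ∈ FOLLOW(S). For each A -> αBβ: add FIRST(β)\{ε} to FOLLOW(B); if β nullable, add FOLLOW(A).
FOLLOW(S) = {$}


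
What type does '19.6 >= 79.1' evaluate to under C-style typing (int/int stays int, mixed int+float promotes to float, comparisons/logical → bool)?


Operand types: float >= float
Rule: comparison yields bool
Result type: bool


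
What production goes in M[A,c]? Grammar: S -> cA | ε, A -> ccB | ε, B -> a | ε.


For [A, c]: 'c' ∈ FIRST(ccB)
Entry: A -> ccB


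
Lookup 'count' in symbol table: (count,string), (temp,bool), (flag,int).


Lookup 'count' → type string


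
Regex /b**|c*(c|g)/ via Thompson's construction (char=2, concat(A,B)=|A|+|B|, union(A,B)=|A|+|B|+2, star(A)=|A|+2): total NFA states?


Syntax tree has 4 char leaf(s), 2 union(s), 3 star(s)
chars contribute 4×2 = 8; each union adds +2; each star adds +2
Total: 8 + 4 + 6 = 18 states


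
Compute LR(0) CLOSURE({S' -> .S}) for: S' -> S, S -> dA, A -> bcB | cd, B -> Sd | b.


Start: S' -> .S
For each item with dot before a nonterminal B, add B -> .γ for every B-production
Closure: [S' -> .S, S -> .dA]


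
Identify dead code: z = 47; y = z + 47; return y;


z is read by y's definition; y is returned
No dead code


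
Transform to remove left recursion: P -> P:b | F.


Left-recursive alternatives: P:b; non-recursive: F
Introduce P': P -> FP', P' -> :bP' | ε


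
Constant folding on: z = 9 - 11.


9 - 11 = -2 at compile time
Optimized: z = -2


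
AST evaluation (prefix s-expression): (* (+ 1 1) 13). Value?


Evaluate inner: (+ 1 1) = 2
Evaluate root: (* 2 13) = 26
Result: 26


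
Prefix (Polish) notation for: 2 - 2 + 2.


left-to-right (same/higher precedence on left): tree is (+ (- 2 2) 2)
Prefix: + - 2 2 2


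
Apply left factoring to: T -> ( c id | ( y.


Common prefix: '('
Factored: T -> ( T', T' -> c id | y


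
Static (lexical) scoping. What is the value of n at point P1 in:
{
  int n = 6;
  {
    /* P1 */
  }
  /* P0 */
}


P1's block does not declare n; resolves to the enclosing declaration at depth 0
n = 6


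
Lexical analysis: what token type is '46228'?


Pattern: digits only
Type: INTEGER_LITERAL


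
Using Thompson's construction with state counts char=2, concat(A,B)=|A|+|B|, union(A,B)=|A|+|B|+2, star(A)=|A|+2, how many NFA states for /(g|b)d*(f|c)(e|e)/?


Syntax tree has 7 char leaf(s), 3 union(s), 1 star(s)
chars contribute 7×2 = 14; each union adds +2; each star adds +2
Total: 14 + 6 + 2 = 22 states


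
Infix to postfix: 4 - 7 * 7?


* has higher precedence, evaluate 7*7 first
Postfix: 4 7 7 * -


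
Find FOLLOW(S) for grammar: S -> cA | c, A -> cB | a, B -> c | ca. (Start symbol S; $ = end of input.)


$ ∈ FOLLOW(S). For each A -> αBβ: add FIRST(β)\{ε} to FOLLOW(B); if β nullable, add FOLLOW(A).
FOLLOW(S) = {$}


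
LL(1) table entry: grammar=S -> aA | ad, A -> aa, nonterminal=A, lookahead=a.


For [A, a]: 'a' ∈ FIRST(aa)
Entry: A -> aa


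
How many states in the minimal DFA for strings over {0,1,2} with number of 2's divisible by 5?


Track (count of 2) mod 5: states 0..4, accept at 0
Minimal DFA: 5 states


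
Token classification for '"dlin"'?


Pattern: double-quoted sequence
Type: STRING_LITERAL


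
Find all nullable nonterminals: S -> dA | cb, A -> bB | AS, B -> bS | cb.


A nonterminal is nullable iff some alternative derives ε (directly, or every symbol in it is nullable)
Nullable: {}


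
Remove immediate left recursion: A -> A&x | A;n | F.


Left-recursive alternatives: A&x, A;n; non-recursive: F
Introduce A': A -> FA', A' -> &xA' | ;nA' | ε


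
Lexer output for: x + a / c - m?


Scan left to right, longest-match per lexeme
Tokens: ID(x), OP(+), ID(a), OP(/), ID(c), OP(-), ID(m)


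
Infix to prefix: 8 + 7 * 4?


'*' binds tighter: tree is (+ 8 (* 7 4))
Prefix: + 8 * 7 4


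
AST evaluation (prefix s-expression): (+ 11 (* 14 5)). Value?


Evaluate inner: (* 14 5) = 70
Evaluate root: (+ 11 70) = 81
Result: 81


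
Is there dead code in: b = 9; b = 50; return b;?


first assignment to b is overwritten before any read
Dead: 'b = 9'


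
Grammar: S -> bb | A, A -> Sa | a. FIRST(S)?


Per alternative of S: FIRST(bb) = {b}; FIRST(A) = {a, b}
FIRST(S) = {a, b}


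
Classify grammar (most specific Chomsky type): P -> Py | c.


Left-linear: every RHS is a terminal or one nonterminal followed by a terminal
Classification: Type 3 (Regular)


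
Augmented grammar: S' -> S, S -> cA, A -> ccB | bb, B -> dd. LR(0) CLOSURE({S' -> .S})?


Start: S' -> .S
For each item with dot before a nonterminal B, add B -> .γ for every B-production
Closure: [S' -> .S, S -> .cA]


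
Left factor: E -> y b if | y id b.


Common prefix: 'y'
Factored: E -> y E', E' -> b if | id b


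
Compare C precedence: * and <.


'*' is multiplicative (level 10); '<' is relational (level 7)
Higher level binds tighter
'*' has higher precedence than '<'


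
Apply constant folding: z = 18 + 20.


18 + 20 = 38 at compile time
Optimized: z = 38


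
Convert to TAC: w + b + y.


Break into single-operator statements:
t1 = w + b
t2 = t1 + y


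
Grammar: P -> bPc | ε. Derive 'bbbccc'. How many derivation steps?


Derivation: P => bPc => bbPcc => bbbPccc => bbbccc
Steps: 4


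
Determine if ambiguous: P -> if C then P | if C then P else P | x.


dangling else: 'if C then if C then x else x' parses two ways
Ambiguous


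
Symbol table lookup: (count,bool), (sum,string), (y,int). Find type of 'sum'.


Lookup 'sum' → type string


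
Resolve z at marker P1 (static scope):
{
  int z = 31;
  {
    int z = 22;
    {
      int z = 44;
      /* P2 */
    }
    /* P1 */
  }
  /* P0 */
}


z declared in the same block as P1
z = 22


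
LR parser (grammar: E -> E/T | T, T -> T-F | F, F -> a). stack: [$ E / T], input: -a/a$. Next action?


'-' can extend T; shift to build T -> T-F
Action: shift


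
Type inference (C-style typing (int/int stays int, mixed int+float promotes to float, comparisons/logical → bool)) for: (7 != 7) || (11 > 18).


Operand types: bool || bool
Rule: logical operators take bool operands and yield bool
Result type: bool


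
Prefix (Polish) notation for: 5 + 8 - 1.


left-to-right (same/higher precedence on left): tree is (- (+ 5 8) 1)
Prefix: - + 5 8 1


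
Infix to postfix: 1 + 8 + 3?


Left to right (same or higher precedence on left)
Postfix: 1 8 + 3 +


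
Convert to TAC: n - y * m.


Break into single-operator statements:
t1 = y * m
t2 = n - t1


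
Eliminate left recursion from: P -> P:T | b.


Left-recursive alternatives: P:T; non-recursive: b
Introduce P': P -> bP', P' -> :TP' | ε


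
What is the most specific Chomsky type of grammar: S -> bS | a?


Right-linear: every RHS is a terminal or a terminal followed by one nonterminal
Classification: Type 3 (Regular)


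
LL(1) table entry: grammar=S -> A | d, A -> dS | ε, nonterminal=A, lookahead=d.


For [A, d]: 'd' ∈ FIRST(dS)
Entry: A -> dS


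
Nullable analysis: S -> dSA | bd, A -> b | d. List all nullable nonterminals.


A nonterminal is nullable iff some alternative derives ε (directly, or every symbol in it is nullable)
Nullable: {}


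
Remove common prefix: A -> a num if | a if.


Common prefix: 'a'
Factored: A -> a A', A' -> num if | if


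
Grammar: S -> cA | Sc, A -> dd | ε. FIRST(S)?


Per alternative of S: FIRST(cA) = {c}; FIRST(Sc) = {c}
FIRST(S) = {c}


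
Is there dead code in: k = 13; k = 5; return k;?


first assignment to k is overwritten before any read
Dead: 'k = 13'


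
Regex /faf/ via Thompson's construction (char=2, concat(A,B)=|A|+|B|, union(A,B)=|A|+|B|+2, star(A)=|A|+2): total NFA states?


Syntax tree has 3 char leaf(s), 0 union(s), 0 star(s)
chars contribute 3×2 = 6; each union adds +2; each star adds +2
Total: 6 + 0 + 0 = 6 states


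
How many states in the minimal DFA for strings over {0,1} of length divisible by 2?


Track length mod 2: states 0..1, accept at 0
Minimal DFA: 2 states


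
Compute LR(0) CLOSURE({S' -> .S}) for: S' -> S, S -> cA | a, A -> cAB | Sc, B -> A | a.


Start: S' -> .S
For each item with dot before a nonterminal B, add B -> .γ for every B-production
Closure: [S' -> .S, S -> .cA, S -> .a]


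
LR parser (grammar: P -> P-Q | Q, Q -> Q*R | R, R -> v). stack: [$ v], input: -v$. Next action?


'v' on top is the handle for R -> v
Action: reduce (R -> v)


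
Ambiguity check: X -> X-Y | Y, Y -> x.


precedence layered via separate nonterminal Y: deterministic
Unambiguous


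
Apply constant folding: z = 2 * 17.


2 * 17 = 34 at compile time
Optimized: z = 34


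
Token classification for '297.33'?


Pattern: digits with a decimal point
Type: FLOAT_LITERAL


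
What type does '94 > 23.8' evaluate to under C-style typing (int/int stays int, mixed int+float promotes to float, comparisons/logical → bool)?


Operand types: int > float
Rule: comparison yields bool
Result type: bool


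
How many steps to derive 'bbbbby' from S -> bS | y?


Derivation: S => bS => bbS => bbbS => bbbbS => bbbbbS => bbbbby
Steps: 6


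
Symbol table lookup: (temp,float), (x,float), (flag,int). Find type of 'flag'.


Lookup 'flag' → type int


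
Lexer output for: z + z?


Scan left to right, longest-match per lexeme
Tokens: ID(z), OP(+), ID(z)


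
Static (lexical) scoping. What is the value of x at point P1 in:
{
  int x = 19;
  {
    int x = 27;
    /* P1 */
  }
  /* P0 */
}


x declared in the same block as P1
x = 27


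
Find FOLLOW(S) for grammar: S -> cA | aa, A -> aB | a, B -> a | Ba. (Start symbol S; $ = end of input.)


$ ∈ FOLLOW(S). For each A -> αBβ: add FIRST(β)\{ε} to FOLLOW(B); if β nullable, add FOLLOW(A).
FOLLOW(S) = {$}


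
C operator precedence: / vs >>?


'/' is multiplicative (level 10); '>>' is shift (level 8)
Higher level binds tighter
'/' has higher precedence than '>>'


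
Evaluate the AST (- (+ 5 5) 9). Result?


Evaluate inner: (+ 5 5) = 10
Evaluate root: (- 10 9) = 1
Result: 1


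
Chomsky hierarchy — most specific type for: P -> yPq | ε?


Single nonterminal LHS, but y^n q^n is not regular
Classification: Type 2 (Context-Free)


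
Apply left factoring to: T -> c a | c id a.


Common prefix: 'c'
Factored: T -> c T', T' -> a | id a


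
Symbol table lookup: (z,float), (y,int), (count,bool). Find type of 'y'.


Lookup 'y' → type int


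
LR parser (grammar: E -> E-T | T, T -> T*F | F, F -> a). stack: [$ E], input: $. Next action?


start symbol E on stack, input exhausted
Action: accept


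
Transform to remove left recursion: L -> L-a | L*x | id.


Left-recursive alternatives: L-a, L*x; non-recursive: id
Introduce L': L -> idL', L' -> -aL' | *xL' | ε


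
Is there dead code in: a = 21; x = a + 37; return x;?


a is read by x's definition; x is returned
No dead code


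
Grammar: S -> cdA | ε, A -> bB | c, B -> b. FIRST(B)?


Per alternative of B: FIRST(b) = {b}
FIRST(B) = {b}


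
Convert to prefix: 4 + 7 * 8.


'*' binds tighter: tree is (+ 4 (* 7 8))
Prefix: + 4 * 7 8


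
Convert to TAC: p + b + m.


Break into single-operator statements:
t1 = p + b
t2 = t1 + m


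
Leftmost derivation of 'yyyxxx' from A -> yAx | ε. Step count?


Derivation: A => yAx => yyAxx => yyyAxxx => yyyxxx
Steps: 4


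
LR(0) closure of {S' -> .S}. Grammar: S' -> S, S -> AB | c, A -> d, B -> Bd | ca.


Start: S' -> .S
For each item with dot before a nonterminal B, add B -> .γ for every B-production
Closure: [S' -> .S, S -> .AB, S -> .c, A -> .d]


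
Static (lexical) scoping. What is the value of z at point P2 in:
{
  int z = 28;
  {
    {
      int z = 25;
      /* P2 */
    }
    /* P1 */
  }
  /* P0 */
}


z declared in the same block as P2
z = 25
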